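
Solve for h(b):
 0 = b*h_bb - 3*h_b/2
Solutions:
 h(b) = C1 + C2*b^(5/2)


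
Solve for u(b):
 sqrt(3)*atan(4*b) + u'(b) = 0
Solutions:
 u(b) = C1 - sqrt(3)*(b*atan(4*b) - log(16*b^2 + 1)/8)


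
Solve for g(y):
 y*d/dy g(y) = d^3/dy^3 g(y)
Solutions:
 g(y) = C1 + Integral(C2*airyai(y) + C3*airybi(y), y)


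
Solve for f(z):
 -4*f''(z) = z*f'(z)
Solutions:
 f(z) = C1 + C2*erf(sqrt(2)*z/4)


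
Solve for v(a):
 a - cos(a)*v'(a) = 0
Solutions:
 v(a) = C1 + Integral(a/cos(a), a)


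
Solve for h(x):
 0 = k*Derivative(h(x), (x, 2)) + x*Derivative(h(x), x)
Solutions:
 h(x) = C1 + C2*sqrt(k)*erf(sqrt(2)*x*sqrt(1/k)/2)


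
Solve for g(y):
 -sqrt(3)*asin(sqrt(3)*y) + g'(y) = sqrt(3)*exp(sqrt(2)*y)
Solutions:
 g(y) = C1 + sqrt(3)*(y*asin(sqrt(3)*y) + sqrt(3)*sqrt(1 - 3*y^2)/3) + sqrt(6)*exp(sqrt(2)*y)/2


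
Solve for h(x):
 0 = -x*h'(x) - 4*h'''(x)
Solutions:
 h(x) = C1 + Integral(C2*airyai(-2^(1/3)*x/2) + C3*airybi(-2^(1/3)*x/2), x)


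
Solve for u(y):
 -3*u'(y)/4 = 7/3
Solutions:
 u(y) = C1 - 28*y/9


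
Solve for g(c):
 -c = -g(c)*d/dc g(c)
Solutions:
 g(c) = -sqrt(C1 + c^2)
 g(c) = sqrt(C1 + c^2)


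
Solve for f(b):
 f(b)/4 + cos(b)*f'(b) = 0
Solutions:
 f(b) = C1*(sin(b) - 1)^(1/8)/(sin(b) + 1)^(1/8)


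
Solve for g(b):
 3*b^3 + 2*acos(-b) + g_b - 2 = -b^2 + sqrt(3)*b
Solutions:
 g(b) = C1 - 3*b^4/4 - b^3/3 + sqrt(3)*b^2/2 - 2*b*acos(-b) + 2*b - 2*sqrt(1 - b^2)


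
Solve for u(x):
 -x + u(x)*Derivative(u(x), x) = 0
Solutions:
 u(x) = -sqrt(C1 + x^2)
 u(x) = sqrt(C1 + x^2)


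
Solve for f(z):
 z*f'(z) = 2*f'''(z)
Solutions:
 f(z) = C1 + Integral(C2*airyai(2^(2/3)*z/2) + C3*airybi(2^(2/3)*z/2), z)


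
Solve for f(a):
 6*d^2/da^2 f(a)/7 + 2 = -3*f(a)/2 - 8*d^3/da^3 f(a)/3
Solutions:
 f(a) = C1*exp(a*(-6 + 3*3^(1/3)/(14*sqrt(2422) + 689)^(1/3) + 3^(2/3)*(14*sqrt(2422) + 689)^(1/3))/56)*sin(3*3^(1/6)*a*(-(14*sqrt(2422) + 689)^(1/3) + 3^(2/3)/(14*sqrt(2422) + 689)^(1/3))/56) + C2*exp(a*(-6 + 3*3^(1/3)/(14*sqrt(2422) + 689)^(1/3) + 3^(2/3)*(14*sqrt(2422) + 689)^(1/3))/56)*cos(3*3^(1/6)*a*(-(14*sqrt(2422) + 689)^(1/3) + 3^(2/3)/(14*sqrt(2422) + 689)^(1/3))/56) + C3*exp(-a*(3*3^(1/3)/(14*sqrt(2422) + 689)^(1/3) + 3 + 3^(2/3)*(14*sqrt(2422) + 689)^(1/3))/28) - 4/3


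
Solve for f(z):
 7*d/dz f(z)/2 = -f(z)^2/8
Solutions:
 f(z) = 28/(C1 + z)


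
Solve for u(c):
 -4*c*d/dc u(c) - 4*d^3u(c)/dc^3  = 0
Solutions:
 u(c) = C1 + Integral(C2*airyai(-c) + C3*airybi(-c), c)


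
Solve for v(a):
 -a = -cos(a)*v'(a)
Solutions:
 v(a) = C1 + Integral(a/cos(a), a)


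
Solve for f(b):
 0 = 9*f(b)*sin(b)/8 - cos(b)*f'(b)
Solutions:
 f(b) = C1/cos(b)^(9/8)


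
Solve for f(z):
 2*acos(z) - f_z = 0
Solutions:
 f(z) = C1 + 2*z*acos(z) - 2*sqrt(1 - z^2)


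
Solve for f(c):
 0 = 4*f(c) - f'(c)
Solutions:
 f(c) = C1*exp(4*c)


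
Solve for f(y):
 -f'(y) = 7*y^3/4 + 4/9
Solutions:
 f(y) = C1 - 7*y^4/16 - 4*y/9


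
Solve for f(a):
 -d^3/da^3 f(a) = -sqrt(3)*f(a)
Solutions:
 f(a) = C3*exp(3^(1/6)*a) + (C1*sin(3^(2/3)*a/2) + C2*cos(3^(2/3)*a/2))*exp(-3^(1/6)*a/2)


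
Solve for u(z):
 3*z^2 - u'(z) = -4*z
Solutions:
 u(z) = C1 + z^3 + 2*z^2


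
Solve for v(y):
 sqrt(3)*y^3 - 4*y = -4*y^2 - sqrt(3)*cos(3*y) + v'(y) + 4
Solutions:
 v(y) = C1 + sqrt(3)*y^4/4 + 4*y^3/3 - 2*y^2 - 4*y + sqrt(3)*sin(3*y)/3


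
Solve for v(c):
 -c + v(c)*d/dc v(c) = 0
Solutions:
 v(c) = -sqrt(C1 + c^2)
 v(c) = sqrt(C1 + c^2)


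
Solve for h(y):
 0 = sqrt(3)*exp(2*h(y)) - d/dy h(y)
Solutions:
 h(y) = log(-sqrt(-1/(C1 + sqrt(3)*y))) - log(2)/2
 h(y) = log(-1/(C1 + sqrt(3)*y))/2 - log(2)/2


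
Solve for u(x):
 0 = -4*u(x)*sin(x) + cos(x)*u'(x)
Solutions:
 u(x) = C1/cos(x)^4


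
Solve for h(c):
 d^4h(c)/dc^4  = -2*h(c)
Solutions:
 h(c) = (C1*sin(2^(3/4)*c/2) + C2*cos(2^(3/4)*c/2))*exp(-2^(3/4)*c/2) + (C3*sin(2^(3/4)*c/2) + C4*cos(2^(3/4)*c/2))*exp(2^(3/4)*c/2)


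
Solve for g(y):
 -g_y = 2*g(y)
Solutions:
 g(y) = C1*exp(-2*y)


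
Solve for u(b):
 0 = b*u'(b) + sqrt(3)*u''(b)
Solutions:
 u(b) = C1 + C2*erf(sqrt(2)*3^(3/4)*b/6)


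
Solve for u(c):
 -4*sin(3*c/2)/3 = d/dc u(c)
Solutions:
 u(c) = C1 + 8*cos(3*c/2)/9


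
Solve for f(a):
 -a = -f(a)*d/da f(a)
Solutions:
 f(a) = -sqrt(C1 + a^2)
 f(a) = sqrt(C1 + a^2)


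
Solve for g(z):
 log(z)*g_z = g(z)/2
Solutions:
 g(z) = C1*exp(li(z)/2)


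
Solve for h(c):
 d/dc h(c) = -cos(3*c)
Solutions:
 h(c) = C1 - sin(3*c)/3


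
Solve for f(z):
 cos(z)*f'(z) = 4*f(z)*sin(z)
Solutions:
 f(z) = C1/cos(z)^4


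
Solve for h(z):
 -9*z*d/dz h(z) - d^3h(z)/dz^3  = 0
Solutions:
 h(z) = C1 + Integral(C2*airyai(-3^(2/3)*z) + C3*airybi(-3^(2/3)*z), z)


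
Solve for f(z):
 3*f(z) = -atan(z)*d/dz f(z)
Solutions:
 f(z) = C1*exp(-3*Integral(1/atan(z), z))


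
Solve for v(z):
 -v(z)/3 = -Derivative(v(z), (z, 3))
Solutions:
 v(z) = C3*exp(3^(2/3)*z/3) + (C1*sin(3^(1/6)*z/2) + C2*cos(3^(1/6)*z/2))*exp(-3^(2/3)*z/6)


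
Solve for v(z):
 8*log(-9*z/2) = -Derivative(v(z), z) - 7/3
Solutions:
 v(z) = C1 - 8*z*log(-z) + z*(-16*log(3) + 8*log(2) + 17/3)


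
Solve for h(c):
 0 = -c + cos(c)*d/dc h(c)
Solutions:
 h(c) = C1 + Integral(c/cos(c), c)


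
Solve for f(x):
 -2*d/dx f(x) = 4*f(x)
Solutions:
 f(x) = C1*exp(-2*x)


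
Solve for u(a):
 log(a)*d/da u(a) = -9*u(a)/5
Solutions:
 u(a) = C1*exp(-9*li(a)/5)


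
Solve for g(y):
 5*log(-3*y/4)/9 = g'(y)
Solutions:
 g(y) = C1 + 5*y*log(-y)/9 + 5*y*(-2*log(2) - 1 + log(3))/9


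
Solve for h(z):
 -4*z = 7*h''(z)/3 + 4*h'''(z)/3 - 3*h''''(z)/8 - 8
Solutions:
 h(z) = C1 + C2*z + C3*exp(2*z*(8 - sqrt(190))/9) + C4*exp(2*z*(8 + sqrt(190))/9) - 2*z^3/7 + 108*z^2/49


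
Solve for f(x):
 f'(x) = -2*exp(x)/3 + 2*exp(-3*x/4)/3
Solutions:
 f(x) = C1 - 2*exp(x)/3 - 8*exp(-3*x/4)/9


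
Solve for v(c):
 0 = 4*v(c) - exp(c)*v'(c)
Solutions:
 v(c) = C1*exp(-4*exp(-c))


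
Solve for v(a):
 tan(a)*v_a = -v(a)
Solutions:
 v(a) = C1/sin(a)


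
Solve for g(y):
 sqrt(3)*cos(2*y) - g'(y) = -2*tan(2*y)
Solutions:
 g(y) = C1 - log(cos(2*y)) + sqrt(3)*sin(2*y)/2


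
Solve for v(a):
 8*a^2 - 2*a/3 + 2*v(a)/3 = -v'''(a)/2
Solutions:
 v(a) = C3*exp(-6^(2/3)*a/3) - 12*a^2 + a + (C1*sin(2^(2/3)*3^(1/6)*a/2) + C2*cos(2^(2/3)*3^(1/6)*a/2))*exp(6^(2/3)*a/6)


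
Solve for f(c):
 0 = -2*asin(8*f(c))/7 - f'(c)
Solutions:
 Integral(1/asin(8*_y), (_y, f(c))) = C1 - 2*c/7


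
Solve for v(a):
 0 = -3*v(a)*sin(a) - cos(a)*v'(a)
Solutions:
 v(a) = C1*cos(a)^3


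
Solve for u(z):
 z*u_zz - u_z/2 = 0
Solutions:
 u(z) = C1 + C2*z^(3/2)


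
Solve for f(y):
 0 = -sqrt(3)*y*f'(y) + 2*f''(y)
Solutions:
 f(y) = C1 + C2*erfi(3^(1/4)*y/2)


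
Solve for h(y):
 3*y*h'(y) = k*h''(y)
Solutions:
 h(y) = C1 + C2*erf(sqrt(6)*y*sqrt(-1/k)/2)/sqrt(-1/k)


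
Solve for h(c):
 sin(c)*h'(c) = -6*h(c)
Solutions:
 h(c) = C1*(cos(c)^3 + 3*cos(c)^2 + 3*cos(c) + 1)/(cos(c)^3 - 3*cos(c)^2 + 3*cos(c) - 1)


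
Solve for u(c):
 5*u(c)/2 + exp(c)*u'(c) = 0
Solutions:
 u(c) = C1*exp(5*exp(-c)/2)


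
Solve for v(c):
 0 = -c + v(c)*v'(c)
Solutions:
 v(c) = -sqrt(C1 + c^2)
 v(c) = sqrt(C1 + c^2)


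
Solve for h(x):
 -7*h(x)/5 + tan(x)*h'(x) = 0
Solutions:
 h(x) = C1*sin(x)^(7/5)


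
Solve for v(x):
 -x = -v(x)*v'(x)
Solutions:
 v(x) = -sqrt(C1 + x^2)
 v(x) = sqrt(C1 + x^2)


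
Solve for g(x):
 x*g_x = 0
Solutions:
 g(x) = C1


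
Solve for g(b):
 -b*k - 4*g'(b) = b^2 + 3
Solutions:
 g(b) = C1 - b^3/12 - b^2*k/8 - 3*b/4


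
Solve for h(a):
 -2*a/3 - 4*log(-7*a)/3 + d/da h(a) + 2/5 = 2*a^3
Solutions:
 h(a) = C1 + a^4/2 + a^2/3 + 4*a*log(-a)/3 + 2*a*(-13 + 10*log(7))/15


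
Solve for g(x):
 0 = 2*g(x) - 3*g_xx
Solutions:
 g(x) = C1*exp(-sqrt(6)*x/3) + C2*exp(sqrt(6)*x/3)


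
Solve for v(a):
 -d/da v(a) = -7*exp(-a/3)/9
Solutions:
 v(a) = C1 - 7*exp(-a/3)/3


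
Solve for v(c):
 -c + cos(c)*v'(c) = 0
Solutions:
 v(c) = C1 + Integral(c/cos(c), c)


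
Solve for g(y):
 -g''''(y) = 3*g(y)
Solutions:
 g(y) = (C1*sin(sqrt(2)*3^(1/4)*y/2) + C2*cos(sqrt(2)*3^(1/4)*y/2))*exp(-sqrt(2)*3^(1/4)*y/2) + (C3*sin(sqrt(2)*3^(1/4)*y/2) + C4*cos(sqrt(2)*3^(1/4)*y/2))*exp(sqrt(2)*3^(1/4)*y/2)


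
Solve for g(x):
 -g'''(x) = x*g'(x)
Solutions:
 g(x) = C1 + Integral(C2*airyai(-x) + C3*airybi(-x), x)


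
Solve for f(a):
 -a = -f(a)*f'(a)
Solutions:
 f(a) = -sqrt(C1 + a^2)
 f(a) = sqrt(C1 + a^2)


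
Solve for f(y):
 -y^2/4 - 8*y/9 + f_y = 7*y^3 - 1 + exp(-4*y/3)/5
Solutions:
 f(y) = C1 + 7*y^4/4 + y^3/12 + 4*y^2/9 - y - 3*exp(-4*y/3)/20


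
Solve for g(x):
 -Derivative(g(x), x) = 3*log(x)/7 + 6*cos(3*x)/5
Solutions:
 g(x) = C1 - 3*x*log(x)/7 + 3*x/7 - 2*sin(3*x)/5


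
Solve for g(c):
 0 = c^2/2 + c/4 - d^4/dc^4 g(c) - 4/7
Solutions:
 g(c) = C1 + C2*c + C3*c^2 + C4*c^3 + c^6/720 + c^5/480 - c^4/42


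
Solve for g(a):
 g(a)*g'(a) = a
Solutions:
 g(a) = -sqrt(C1 + a^2)
 g(a) = sqrt(C1 + a^2)


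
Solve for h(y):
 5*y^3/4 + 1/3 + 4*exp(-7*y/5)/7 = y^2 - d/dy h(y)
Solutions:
 h(y) = C1 - 5*y^4/16 + y^3/3 - y/3 + 20*exp(-7*y/5)/49


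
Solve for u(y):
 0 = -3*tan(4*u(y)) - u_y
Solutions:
 u(y) = -asin(C1*exp(-12*y))/4 + pi/4
 u(y) = asin(C1*exp(-12*y))/4


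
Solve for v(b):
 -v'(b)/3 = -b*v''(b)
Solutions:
 v(b) = C1 + C2*b^(4/3)


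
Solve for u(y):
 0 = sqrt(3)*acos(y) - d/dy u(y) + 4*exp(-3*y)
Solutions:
 u(y) = C1 + sqrt(3)*y*acos(y) - sqrt(3)*sqrt(1 - y^2) - 4*exp(-3*y)/3


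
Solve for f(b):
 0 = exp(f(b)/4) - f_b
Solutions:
 f(b) = 4*log(-1/(C1 + b)) + 8*log(2)


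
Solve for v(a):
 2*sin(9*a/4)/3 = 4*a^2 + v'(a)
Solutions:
 v(a) = C1 - 4*a^3/3 - 8*cos(9*a/4)/27


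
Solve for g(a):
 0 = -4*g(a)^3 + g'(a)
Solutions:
 g(a) = -sqrt(2)*sqrt(-1/(C1 + 4*a))/2
 g(a) = sqrt(2)*sqrt(-1/(C1 + 4*a))/2


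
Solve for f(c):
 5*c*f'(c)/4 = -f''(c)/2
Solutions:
 f(c) = C1 + C2*erf(sqrt(5)*c/2)


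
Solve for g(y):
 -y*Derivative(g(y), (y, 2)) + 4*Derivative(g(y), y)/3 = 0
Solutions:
 g(y) = C1 + C2*y^(7/3)


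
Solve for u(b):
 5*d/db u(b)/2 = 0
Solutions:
 u(b) = C1


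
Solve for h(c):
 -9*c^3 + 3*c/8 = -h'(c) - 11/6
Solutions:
 h(c) = C1 + 9*c^4/4 - 3*c^2/16 - 11*c/6


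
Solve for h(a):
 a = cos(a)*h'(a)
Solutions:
 h(a) = C1 + Integral(a/cos(a), a)


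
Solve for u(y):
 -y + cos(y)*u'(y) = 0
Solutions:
 u(y) = C1 + Integral(y/cos(y), y)


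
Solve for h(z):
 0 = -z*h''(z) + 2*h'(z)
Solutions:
 h(z) = C1 + C2*z^3


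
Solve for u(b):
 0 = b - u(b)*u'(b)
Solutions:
 u(b) = -sqrt(C1 + b^2)
 u(b) = sqrt(C1 + b^2)


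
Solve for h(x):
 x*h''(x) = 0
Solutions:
 h(x) = C1 + C2*x


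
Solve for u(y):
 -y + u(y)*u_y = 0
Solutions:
 u(y) = -sqrt(C1 + y^2)
 u(y) = sqrt(C1 + y^2)


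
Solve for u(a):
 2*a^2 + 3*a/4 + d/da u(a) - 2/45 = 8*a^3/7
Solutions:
 u(a) = C1 + 2*a^4/7 - 2*a^3/3 - 3*a^2/8 + 2*a/45


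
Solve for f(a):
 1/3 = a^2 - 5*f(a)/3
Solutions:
 f(a) = 3*a^2/5 - 1/5


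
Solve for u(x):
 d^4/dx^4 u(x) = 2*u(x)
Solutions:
 u(x) = C1*exp(-2^(1/4)*x) + C2*exp(2^(1/4)*x) + C3*sin(2^(1/4)*x) + C4*cos(2^(1/4)*x)


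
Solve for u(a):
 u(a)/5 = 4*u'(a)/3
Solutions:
 u(a) = C1*exp(3*a/20)


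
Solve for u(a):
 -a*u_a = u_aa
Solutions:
 u(a) = C1 + C2*erf(sqrt(2)*a/2)


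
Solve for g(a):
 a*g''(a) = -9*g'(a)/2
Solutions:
 g(a) = C1 + C2/a^(7/2)


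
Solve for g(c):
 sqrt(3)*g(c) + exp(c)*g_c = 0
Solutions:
 g(c) = C1*exp(sqrt(3)*exp(-c))


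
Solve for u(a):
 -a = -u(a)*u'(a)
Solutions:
 u(a) = -sqrt(C1 + a^2)
 u(a) = sqrt(C1 + a^2)


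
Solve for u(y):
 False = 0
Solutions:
 u(y) = C1 + zoo*y - 5*log(cos(3*y/4))/3


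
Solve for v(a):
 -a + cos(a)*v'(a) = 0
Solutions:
 v(a) = C1 + Integral(a/cos(a), a)


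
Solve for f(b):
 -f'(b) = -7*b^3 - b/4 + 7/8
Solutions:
 f(b) = C1 + 7*b^4/4 + b^2/8 - 7*b/8


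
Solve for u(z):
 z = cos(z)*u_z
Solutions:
 u(z) = C1 + Integral(z/cos(z), z)


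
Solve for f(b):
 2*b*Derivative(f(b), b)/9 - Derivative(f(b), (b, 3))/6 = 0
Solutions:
 f(b) = C1 + Integral(C2*airyai(6^(2/3)*b/3) + C3*airybi(6^(2/3)*b/3), b)


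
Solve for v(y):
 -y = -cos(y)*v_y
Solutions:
 v(y) = C1 + Integral(y/cos(y), y)


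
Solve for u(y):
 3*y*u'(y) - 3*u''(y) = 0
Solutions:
 u(y) = C1 + C2*erfi(sqrt(2)*y/2)


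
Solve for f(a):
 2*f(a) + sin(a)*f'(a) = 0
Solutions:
 f(a) = C1*(cos(a) + 1)/(cos(a) - 1)


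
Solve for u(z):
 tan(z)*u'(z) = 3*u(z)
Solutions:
 u(z) = C1*sin(z)^3


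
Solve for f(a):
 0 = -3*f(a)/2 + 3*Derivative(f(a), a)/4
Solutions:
 f(a) = C1*exp(2*a)


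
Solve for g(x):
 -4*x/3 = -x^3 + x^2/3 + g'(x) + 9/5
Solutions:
 g(x) = C1 + x^4/4 - x^3/9 - 2*x^2/3 - 9*x/5


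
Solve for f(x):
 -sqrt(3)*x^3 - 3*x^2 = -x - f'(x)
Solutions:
 f(x) = C1 + sqrt(3)*x^4/4 + x^3 - x^2/2


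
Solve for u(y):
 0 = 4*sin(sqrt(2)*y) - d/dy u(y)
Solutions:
 u(y) = C1 - 2*sqrt(2)*cos(sqrt(2)*y)


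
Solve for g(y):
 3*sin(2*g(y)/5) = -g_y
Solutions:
 3*y + 5*log(cos(2*g(y)/5) - 1)/4 - 5*log(cos(2*g(y)/5) + 1)/4 = C1


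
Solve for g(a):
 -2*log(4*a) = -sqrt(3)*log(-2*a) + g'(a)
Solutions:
 g(a) = C1 - a*(2 - sqrt(3))*log(a) + a*(-4*log(2) - sqrt(3) + sqrt(3)*log(2) + 2 + sqrt(3)*I*pi)


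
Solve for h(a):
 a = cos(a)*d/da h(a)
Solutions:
 h(a) = C1 + Integral(a/cos(a), a)


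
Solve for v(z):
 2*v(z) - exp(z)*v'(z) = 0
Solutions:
 v(z) = C1*exp(-2*exp(-z))


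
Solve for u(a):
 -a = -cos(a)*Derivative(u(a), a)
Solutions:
 u(a) = C1 + Integral(a/cos(a), a)


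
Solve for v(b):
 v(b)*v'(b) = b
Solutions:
 v(b) = -sqrt(C1 + b^2)
 v(b) = sqrt(C1 + b^2)


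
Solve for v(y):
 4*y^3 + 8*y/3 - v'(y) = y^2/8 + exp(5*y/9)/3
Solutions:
 v(y) = C1 + y^4 - y^3/24 + 4*y^2/3 - 3*exp(5*y/9)/5


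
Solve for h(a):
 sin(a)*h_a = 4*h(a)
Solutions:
 h(a) = C1*(cos(a)^2 - 2*cos(a) + 1)/(cos(a)^2 + 2*cos(a) + 1)


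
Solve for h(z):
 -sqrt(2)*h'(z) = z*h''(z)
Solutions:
 h(z) = C1 + C2*z^(1 - sqrt(2))


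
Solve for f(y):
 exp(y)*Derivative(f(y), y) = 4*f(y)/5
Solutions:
 f(y) = C1*exp(-4*exp(-y)/5)


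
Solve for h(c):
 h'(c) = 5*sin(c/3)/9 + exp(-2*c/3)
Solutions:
 h(c) = C1 - 5*cos(c/3)/3 - 3*exp(-2*c/3)/2


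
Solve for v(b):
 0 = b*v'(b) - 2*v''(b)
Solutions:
 v(b) = C1 + C2*erfi(b/2)


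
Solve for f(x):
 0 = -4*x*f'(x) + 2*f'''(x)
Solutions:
 f(x) = C1 + Integral(C2*airyai(2^(1/3)*x) + C3*airybi(2^(1/3)*x), x)


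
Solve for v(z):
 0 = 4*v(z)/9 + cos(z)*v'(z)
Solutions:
 v(z) = C1*(sin(z) - 1)^(2/9)/(sin(z) + 1)^(2/9)


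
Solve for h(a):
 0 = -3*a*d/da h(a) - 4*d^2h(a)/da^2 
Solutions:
 h(a) = C1 + C2*erf(sqrt(6)*a/4)


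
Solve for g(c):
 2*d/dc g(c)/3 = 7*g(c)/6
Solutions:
 g(c) = C1*exp(7*c/4)


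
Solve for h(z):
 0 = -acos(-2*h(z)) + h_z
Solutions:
 Integral(1/acos(-2*_y), (_y, h(z))) = C1 + z


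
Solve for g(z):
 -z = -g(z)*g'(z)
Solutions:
 g(z) = -sqrt(C1 + z^2)
 g(z) = sqrt(C1 + z^2)


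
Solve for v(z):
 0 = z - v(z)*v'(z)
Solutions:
 v(z) = -sqrt(C1 + z^2)
 v(z) = sqrt(C1 + z^2)


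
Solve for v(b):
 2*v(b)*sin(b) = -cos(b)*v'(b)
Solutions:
 v(b) = C1*cos(b)^2


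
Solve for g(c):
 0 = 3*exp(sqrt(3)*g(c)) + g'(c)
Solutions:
 g(c) = sqrt(3)*(2*log(1/(C1 + 3*c)) - log(3))/6


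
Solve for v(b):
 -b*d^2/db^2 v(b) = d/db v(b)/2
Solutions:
 v(b) = C1 + C2*sqrt(b)


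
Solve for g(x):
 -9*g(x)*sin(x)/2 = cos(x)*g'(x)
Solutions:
 g(x) = C1*cos(x)^(9/2)


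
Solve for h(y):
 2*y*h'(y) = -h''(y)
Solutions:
 h(y) = C1 + C2*erf(y)


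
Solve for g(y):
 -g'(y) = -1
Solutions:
 g(y) = C1 + y


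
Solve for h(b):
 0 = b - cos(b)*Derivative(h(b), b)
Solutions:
 h(b) = C1 + Integral(b/cos(b), b)


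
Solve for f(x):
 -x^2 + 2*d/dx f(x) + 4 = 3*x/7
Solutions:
 f(x) = C1 + x^3/6 + 3*x^2/28 - 2*x


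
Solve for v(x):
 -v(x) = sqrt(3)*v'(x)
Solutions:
 v(x) = C1*exp(-sqrt(3)*x/3)


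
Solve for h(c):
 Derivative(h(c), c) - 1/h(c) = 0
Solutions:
 h(c) = -sqrt(C1 + 2*c)
 h(c) = sqrt(C1 + 2*c)


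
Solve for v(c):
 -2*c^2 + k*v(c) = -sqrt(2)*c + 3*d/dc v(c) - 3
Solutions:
 v(c) = C1*exp(c*k/3) + 2*c^2/k - sqrt(2)*c/k + 12*c/k^2 - 3/k - 3*sqrt(2)/k^2 + 36/k^3


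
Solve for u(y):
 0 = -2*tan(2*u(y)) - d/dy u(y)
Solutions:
 u(y) = -asin(C1*exp(-4*y))/2 + pi/2
 u(y) = asin(C1*exp(-4*y))/2


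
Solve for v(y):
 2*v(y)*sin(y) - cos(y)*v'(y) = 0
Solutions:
 v(y) = C1/cos(y)^2


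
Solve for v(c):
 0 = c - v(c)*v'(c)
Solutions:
 v(c) = -sqrt(C1 + c^2)
 v(c) = sqrt(C1 + c^2)


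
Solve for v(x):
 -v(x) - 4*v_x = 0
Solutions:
 v(x) = C1*exp(-x/4)


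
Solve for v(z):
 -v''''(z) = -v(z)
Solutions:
 v(z) = C1*exp(-z) + C2*exp(z) + C3*sin(z) + C4*cos(z)


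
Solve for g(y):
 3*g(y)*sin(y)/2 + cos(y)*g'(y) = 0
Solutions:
 g(y) = C1*cos(y)^(3/2)


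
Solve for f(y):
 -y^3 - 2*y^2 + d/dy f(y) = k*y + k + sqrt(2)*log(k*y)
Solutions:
 f(y) = C1 + k*y^2/2 + y^4/4 + 2*y^3/3 + y*(k - sqrt(2)) + sqrt(2)*y*log(k*y)


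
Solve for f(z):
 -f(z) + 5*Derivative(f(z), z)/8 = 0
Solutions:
 f(z) = C1*exp(8*z/5)


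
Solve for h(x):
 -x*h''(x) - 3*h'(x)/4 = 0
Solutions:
 h(x) = C1 + C2*x^(1/4)


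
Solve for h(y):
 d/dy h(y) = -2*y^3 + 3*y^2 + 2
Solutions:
 h(y) = C1 - y^4/2 + y^3 + 2*y


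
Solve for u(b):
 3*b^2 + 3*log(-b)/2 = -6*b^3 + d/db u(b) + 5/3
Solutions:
 u(b) = C1 + 3*b^4/2 + b^3 + 3*b*log(-b)/2 - 19*b/6


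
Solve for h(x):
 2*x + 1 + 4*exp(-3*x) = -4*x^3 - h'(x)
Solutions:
 h(x) = C1 - x^4 - x^2 - x + 4*exp(-3*x)/3


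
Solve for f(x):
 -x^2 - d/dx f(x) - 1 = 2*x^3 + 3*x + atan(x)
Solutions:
 f(x) = C1 - x^4/2 - x^3/3 - 3*x^2/2 - x*atan(x) - x + log(x^2 + 1)/2


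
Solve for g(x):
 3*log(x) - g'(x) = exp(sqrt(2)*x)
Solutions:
 g(x) = C1 + 3*x*log(x) - 3*x - sqrt(2)*exp(sqrt(2)*x)/2


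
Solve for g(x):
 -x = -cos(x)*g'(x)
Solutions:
 g(x) = C1 + Integral(x/cos(x), x)


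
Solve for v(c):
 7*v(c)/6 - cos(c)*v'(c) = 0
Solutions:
 v(c) = C1*(sin(c) + 1)^(7/12)/(sin(c) - 1)^(7/12)


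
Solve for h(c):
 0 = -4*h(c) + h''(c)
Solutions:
 h(c) = C1*exp(-2*c) + C2*exp(2*c)


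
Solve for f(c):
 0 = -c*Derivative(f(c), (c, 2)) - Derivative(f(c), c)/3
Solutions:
 f(c) = C1 + C2*c^(2/3)


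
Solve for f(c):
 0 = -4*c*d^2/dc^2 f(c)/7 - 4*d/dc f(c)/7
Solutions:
 f(c) = C1 + C2*log(c)


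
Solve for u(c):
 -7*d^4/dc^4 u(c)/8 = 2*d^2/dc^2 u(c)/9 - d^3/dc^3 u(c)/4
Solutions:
 u(c) = C1 + C2*c + (C3*sin(sqrt(103)*c/21) + C4*cos(sqrt(103)*c/21))*exp(c/7)


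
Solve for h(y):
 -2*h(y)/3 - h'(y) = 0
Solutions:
 h(y) = C1*exp(-2*y/3)


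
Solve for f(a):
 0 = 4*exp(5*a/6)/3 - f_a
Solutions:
 f(a) = C1 + 8*exp(5*a/6)/5


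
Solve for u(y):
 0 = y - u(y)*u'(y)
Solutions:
 u(y) = -sqrt(C1 + y^2)
 u(y) = sqrt(C1 + y^2)


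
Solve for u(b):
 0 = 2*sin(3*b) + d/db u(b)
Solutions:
 u(b) = C1 + 2*cos(3*b)/3


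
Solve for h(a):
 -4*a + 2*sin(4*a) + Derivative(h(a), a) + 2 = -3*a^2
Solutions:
 h(a) = C1 - a^3 + 2*a^2 - 2*a + cos(4*a)/2


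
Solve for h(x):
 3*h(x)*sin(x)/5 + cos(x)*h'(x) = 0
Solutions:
 h(x) = C1*cos(x)^(3/5)


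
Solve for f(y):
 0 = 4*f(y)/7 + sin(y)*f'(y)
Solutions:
 f(y) = C1*(cos(y) + 1)^(2/7)/(cos(y) - 1)^(2/7)


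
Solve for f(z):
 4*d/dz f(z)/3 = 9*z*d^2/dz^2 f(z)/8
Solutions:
 f(z) = C1 + C2*z^(59/27)


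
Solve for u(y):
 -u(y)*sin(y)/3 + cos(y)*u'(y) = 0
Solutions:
 u(y) = C1/cos(y)^(1/3)


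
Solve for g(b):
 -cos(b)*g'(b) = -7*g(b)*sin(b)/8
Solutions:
 g(b) = C1/cos(b)^(7/8)


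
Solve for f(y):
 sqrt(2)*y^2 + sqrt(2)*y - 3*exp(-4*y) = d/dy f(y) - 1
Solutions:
 f(y) = C1 + sqrt(2)*y^3/3 + sqrt(2)*y^2/2 + y + 3*exp(-4*y)/4


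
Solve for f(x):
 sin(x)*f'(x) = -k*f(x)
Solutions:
 f(x) = C1*exp(k*(-log(cos(x) - 1) + log(cos(x) + 1))/2)


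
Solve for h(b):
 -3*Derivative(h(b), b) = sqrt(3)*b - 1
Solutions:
 h(b) = C1 - sqrt(3)*b^2/6 + b/3


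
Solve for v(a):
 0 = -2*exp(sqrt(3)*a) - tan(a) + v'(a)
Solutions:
 v(a) = C1 + 2*sqrt(3)*exp(sqrt(3)*a)/3 - log(cos(a))


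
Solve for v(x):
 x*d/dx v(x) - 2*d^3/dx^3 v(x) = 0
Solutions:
 v(x) = C1 + Integral(C2*airyai(2^(2/3)*x/2) + C3*airybi(2^(2/3)*x/2), x)


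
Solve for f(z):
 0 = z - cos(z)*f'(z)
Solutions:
 f(z) = C1 + Integral(z/cos(z), z)


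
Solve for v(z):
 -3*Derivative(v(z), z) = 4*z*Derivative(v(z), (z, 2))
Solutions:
 v(z) = C1 + C2*z^(1/4)


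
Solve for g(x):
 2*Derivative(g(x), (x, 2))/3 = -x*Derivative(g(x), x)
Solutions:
 g(x) = C1 + C2*erf(sqrt(3)*x/2)


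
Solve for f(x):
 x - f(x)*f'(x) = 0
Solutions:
 f(x) = -sqrt(C1 + x^2)
 f(x) = sqrt(C1 + x^2)


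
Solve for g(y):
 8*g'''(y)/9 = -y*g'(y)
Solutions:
 g(y) = C1 + Integral(C2*airyai(-3^(2/3)*y/2) + C3*airybi(-3^(2/3)*y/2), y)


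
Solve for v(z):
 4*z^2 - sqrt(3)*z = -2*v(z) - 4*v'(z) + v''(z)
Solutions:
 v(z) = C1*exp(z*(2 - sqrt(6))) + C2*exp(z*(2 + sqrt(6))) - 2*z^2 + sqrt(3)*z/2 + 8*z - 18 - sqrt(3)


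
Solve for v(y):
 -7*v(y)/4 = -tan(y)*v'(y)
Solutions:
 v(y) = C1*sin(y)^(7/4)


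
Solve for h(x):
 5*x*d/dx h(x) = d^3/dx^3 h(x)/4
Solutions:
 h(x) = C1 + Integral(C2*airyai(20^(1/3)*x) + C3*airybi(20^(1/3)*x), x)


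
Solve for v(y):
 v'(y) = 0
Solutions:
 v(y) = C1


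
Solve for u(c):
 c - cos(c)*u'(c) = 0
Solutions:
 u(c) = C1 + Integral(c/cos(c), c)


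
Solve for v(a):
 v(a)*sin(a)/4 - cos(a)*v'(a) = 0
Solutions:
 v(a) = C1/cos(a)^(1/4)


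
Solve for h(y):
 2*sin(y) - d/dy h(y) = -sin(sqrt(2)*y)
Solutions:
 h(y) = C1 - 2*cos(y) - sqrt(2)*cos(sqrt(2)*y)/2


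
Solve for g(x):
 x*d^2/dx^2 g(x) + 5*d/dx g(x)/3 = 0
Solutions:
 g(x) = C1 + C2/x^(2/3)


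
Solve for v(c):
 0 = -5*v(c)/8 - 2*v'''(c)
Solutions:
 v(c) = C3*exp(-2^(2/3)*5^(1/3)*c/4) + (C1*sin(2^(2/3)*sqrt(3)*5^(1/3)*c/8) + C2*cos(2^(2/3)*sqrt(3)*5^(1/3)*c/8))*exp(2^(2/3)*5^(1/3)*c/8)


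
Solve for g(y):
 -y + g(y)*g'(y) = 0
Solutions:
 g(y) = -sqrt(C1 + y^2)
 g(y) = sqrt(C1 + y^2)


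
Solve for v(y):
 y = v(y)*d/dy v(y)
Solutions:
 v(y) = -sqrt(C1 + y^2)
 v(y) = sqrt(C1 + y^2)


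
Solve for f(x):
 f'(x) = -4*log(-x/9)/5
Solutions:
 f(x) = C1 - 4*x*log(-x)/5 + 4*x*(1 + 2*log(3))/5


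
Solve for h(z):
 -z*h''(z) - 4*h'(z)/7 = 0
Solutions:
 h(z) = C1 + C2*z^(3/7)


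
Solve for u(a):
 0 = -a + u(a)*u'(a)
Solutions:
 u(a) = -sqrt(C1 + a^2)
 u(a) = sqrt(C1 + a^2)


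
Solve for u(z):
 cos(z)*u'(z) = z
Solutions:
 u(z) = C1 + Integral(z/cos(z), z)


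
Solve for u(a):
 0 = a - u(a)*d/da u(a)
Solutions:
 u(a) = -sqrt(C1 + a^2)
 u(a) = sqrt(C1 + a^2)


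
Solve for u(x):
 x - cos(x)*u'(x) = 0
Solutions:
 u(x) = C1 + Integral(x/cos(x), x)


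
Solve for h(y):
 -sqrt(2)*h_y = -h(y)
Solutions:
 h(y) = C1*exp(sqrt(2)*y/2)


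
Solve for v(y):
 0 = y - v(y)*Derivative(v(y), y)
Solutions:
 v(y) = -sqrt(C1 + y^2)
 v(y) = sqrt(C1 + y^2)


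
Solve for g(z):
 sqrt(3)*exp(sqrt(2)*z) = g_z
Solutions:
 g(z) = C1 + sqrt(6)*exp(sqrt(2)*z)/2


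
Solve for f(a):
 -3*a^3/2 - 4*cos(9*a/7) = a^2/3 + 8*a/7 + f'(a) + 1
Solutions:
 f(a) = C1 - 3*a^4/8 - a^3/9 - 4*a^2/7 - a - 28*sin(9*a/7)/9


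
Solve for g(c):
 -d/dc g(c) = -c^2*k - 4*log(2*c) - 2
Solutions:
 g(c) = C1 + c^3*k/3 + 4*c*log(c) - 2*c + c*log(16)


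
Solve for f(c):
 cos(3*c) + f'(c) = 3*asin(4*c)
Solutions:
 f(c) = C1 + 3*c*asin(4*c) + 3*sqrt(1 - 16*c^2)/4 - sin(3*c)/3


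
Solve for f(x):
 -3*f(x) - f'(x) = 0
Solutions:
 f(x) = C1*exp(-3*x)


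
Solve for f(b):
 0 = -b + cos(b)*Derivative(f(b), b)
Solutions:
 f(b) = C1 + Integral(b/cos(b), b)


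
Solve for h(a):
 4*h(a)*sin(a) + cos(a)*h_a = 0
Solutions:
 h(a) = C1*cos(a)^4


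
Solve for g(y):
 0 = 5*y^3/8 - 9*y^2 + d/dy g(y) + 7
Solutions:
 g(y) = C1 - 5*y^4/32 + 3*y^3 - 7*y


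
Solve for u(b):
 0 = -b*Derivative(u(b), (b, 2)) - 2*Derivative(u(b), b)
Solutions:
 u(b) = C1 + C2/b


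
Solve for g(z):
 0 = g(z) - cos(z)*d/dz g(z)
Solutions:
 g(z) = C1*sqrt(sin(z) + 1)/sqrt(sin(z) - 1)


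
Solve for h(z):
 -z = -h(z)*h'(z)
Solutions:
 h(z) = -sqrt(C1 + z^2)
 h(z) = sqrt(C1 + z^2)


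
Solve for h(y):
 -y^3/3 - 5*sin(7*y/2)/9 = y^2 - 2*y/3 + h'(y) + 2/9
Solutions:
 h(y) = C1 - y^4/12 - y^3/3 + y^2/3 - 2*y/9 + 10*cos(7*y/2)/63


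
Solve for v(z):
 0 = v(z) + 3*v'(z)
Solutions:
 v(z) = C1*exp(-z/3)


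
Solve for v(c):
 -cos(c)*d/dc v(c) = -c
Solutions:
 v(c) = C1 + Integral(c/cos(c), c)


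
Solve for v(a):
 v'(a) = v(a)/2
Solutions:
 v(a) = C1*exp(a/2)


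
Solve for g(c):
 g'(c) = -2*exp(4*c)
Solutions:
 g(c) = C1 - exp(4*c)/2


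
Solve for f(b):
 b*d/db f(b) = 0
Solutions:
 f(b) = C1


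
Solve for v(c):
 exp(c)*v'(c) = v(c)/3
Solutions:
 v(c) = C1*exp(-exp(-c)/3)


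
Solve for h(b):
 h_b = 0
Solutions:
 h(b) = C1


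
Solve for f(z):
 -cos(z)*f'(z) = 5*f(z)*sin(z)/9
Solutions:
 f(z) = C1*cos(z)^(5/9)


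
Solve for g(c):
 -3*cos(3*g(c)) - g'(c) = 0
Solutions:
 g(c) = -asin((C1 + exp(18*c))/(C1 - exp(18*c)))/3 + pi/3
 g(c) = asin((C1 + exp(18*c))/(C1 - exp(18*c)))/3


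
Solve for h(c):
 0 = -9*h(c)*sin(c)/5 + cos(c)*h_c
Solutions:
 h(c) = C1/cos(c)^(9/5)


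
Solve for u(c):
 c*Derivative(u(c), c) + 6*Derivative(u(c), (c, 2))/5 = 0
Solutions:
 u(c) = C1 + C2*erf(sqrt(15)*c/6)


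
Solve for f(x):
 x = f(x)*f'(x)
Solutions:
 f(x) = -sqrt(C1 + x^2)
 f(x) = sqrt(C1 + x^2)


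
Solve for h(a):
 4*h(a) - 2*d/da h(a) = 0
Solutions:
 h(a) = C1*exp(2*a)


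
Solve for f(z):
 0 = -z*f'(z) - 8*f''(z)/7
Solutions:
 f(z) = C1 + C2*erf(sqrt(7)*z/4)


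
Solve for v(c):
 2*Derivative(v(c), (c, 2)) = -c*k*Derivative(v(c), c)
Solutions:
 v(c) = Piecewise((-sqrt(pi)*C1*erf(c*sqrt(k)/2)/sqrt(k) - C2, (k > 0) | (k < 0)), (-C1*c - C2, True))


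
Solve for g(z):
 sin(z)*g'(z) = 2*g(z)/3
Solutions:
 g(z) = C1*(cos(z) - 1)^(1/3)/(cos(z) + 1)^(1/3)


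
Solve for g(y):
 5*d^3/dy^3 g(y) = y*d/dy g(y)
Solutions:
 g(y) = C1 + Integral(C2*airyai(5^(2/3)*y/5) + C3*airybi(5^(2/3)*y/5), y)


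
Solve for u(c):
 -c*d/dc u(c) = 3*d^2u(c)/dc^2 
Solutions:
 u(c) = C1 + C2*erf(sqrt(6)*c/6)


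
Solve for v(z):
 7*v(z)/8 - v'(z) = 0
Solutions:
 v(z) = C1*exp(7*z/8)


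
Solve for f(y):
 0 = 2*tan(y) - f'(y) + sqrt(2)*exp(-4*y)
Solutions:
 f(y) = C1 + log(tan(y)^2 + 1) - sqrt(2)*exp(-4*y)/4


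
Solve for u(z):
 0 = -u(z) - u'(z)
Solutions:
 u(z) = C1*exp(-z)


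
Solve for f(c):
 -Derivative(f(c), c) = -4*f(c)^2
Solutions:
 f(c) = -1/(C1 + 4*c)


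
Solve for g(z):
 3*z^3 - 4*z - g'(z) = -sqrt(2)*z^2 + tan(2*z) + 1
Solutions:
 g(z) = C1 + 3*z^4/4 + sqrt(2)*z^3/3 - 2*z^2 - z + log(cos(2*z))/2


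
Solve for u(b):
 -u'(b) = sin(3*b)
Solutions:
 u(b) = C1 + cos(3*b)/3


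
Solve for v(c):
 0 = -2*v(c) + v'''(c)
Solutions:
 v(c) = C3*exp(2^(1/3)*c) + (C1*sin(2^(1/3)*sqrt(3)*c/2) + C2*cos(2^(1/3)*sqrt(3)*c/2))*exp(-2^(1/3)*c/2)


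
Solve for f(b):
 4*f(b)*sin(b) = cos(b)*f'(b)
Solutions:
 f(b) = C1/cos(b)^4


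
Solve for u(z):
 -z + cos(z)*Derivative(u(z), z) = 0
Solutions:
 u(z) = C1 + Integral(z/cos(z), z)


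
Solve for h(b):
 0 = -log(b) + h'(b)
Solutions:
 h(b) = C1 + b*log(b) - b


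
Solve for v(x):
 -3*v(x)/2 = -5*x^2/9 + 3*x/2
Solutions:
 v(x) = x*(10*x - 27)/27


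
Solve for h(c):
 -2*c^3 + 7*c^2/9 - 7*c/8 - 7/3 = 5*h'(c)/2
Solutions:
 h(c) = C1 - c^4/5 + 14*c^3/135 - 7*c^2/40 - 14*c/15


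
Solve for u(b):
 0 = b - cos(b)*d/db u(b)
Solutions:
 u(b) = C1 + Integral(b/cos(b), b)


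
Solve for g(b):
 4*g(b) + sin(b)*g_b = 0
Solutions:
 g(b) = C1*(cos(b)^2 + 2*cos(b) + 1)/(cos(b)^2 - 2*cos(b) + 1)


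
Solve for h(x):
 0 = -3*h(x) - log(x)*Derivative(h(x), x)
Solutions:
 h(x) = C1*exp(-3*li(x))


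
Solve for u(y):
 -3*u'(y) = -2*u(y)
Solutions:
 u(y) = C1*exp(2*y/3)


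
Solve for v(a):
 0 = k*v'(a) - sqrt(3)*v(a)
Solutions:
 v(a) = C1*exp(sqrt(3)*a/k)


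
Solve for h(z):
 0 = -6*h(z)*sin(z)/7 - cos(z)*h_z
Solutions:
 h(z) = C1*cos(z)^(6/7)


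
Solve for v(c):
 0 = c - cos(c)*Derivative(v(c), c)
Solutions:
 v(c) = C1 + Integral(c/cos(c), c)


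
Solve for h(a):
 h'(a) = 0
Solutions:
 h(a) = C1


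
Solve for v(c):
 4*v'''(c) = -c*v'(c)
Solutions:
 v(c) = C1 + Integral(C2*airyai(-2^(1/3)*c/2) + C3*airybi(-2^(1/3)*c/2), c)


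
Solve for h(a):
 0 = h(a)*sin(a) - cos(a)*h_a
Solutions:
 h(a) = C1/cos(a)


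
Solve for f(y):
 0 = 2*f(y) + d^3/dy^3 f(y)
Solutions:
 f(y) = C3*exp(-2^(1/3)*y) + (C1*sin(2^(1/3)*sqrt(3)*y/2) + C2*cos(2^(1/3)*sqrt(3)*y/2))*exp(2^(1/3)*y/2)


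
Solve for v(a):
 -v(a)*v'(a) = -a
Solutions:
 v(a) = -sqrt(C1 + a^2)
 v(a) = sqrt(C1 + a^2)


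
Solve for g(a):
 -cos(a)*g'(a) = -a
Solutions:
 g(a) = C1 + Integral(a/cos(a), a)


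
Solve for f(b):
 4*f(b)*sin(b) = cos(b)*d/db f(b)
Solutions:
 f(b) = C1/cos(b)^4


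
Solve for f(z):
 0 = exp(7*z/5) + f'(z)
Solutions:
 f(z) = C1 - 5*exp(7*z/5)/7


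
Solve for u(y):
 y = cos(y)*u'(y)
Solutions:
 u(y) = C1 + Integral(y/cos(y), y)


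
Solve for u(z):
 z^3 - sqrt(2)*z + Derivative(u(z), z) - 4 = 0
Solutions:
 u(z) = C1 - z^4/4 + sqrt(2)*z^2/2 + 4*z


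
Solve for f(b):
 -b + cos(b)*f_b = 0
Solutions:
 f(b) = C1 + Integral(b/cos(b), b)


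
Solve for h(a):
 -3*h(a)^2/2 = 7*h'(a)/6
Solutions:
 h(a) = 7/(C1 + 9*a)


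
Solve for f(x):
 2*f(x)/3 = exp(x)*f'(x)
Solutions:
 f(x) = C1*exp(-2*exp(-x)/3)


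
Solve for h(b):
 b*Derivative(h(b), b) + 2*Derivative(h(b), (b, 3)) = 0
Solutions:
 h(b) = C1 + Integral(C2*airyai(-2^(2/3)*b/2) + C3*airybi(-2^(2/3)*b/2), b)


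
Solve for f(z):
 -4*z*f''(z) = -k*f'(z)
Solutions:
 f(z) = C1 + z^(re(k)/4 + 1)*(C2*sin(log(z)*Abs(im(k))/4) + C3*cos(log(z)*im(k)/4))


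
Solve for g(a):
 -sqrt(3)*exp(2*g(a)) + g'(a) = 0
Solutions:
 g(a) = log(-sqrt(-1/(C1 + sqrt(3)*a))) - log(2)/2
 g(a) = log(-1/(C1 + sqrt(3)*a))/2 - log(2)/2


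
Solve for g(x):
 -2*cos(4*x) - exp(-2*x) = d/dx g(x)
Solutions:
 g(x) = C1 - sin(4*x)/2 + exp(-2*x)/2


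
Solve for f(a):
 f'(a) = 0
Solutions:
 f(a) = C1


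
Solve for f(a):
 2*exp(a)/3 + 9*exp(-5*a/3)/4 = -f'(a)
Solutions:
 f(a) = C1 - 2*exp(a)/3 + 27*exp(-5*a/3)/20


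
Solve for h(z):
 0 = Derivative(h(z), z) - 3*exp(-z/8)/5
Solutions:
 h(z) = C1 - 24*exp(-z/8)/5


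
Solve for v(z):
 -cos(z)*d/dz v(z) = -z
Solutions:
 v(z) = C1 + Integral(z/cos(z), z)


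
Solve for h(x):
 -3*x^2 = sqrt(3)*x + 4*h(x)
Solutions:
 h(x) = x*(-3*x - sqrt(3))/4


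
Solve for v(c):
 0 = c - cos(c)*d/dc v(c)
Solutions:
 v(c) = C1 + Integral(c/cos(c), c)


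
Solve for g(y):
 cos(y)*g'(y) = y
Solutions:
 g(y) = C1 + Integral(y/cos(y), y)


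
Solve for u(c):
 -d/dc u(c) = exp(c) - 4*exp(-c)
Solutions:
 u(c) = C1 - exp(c) - 4*exp(-c)


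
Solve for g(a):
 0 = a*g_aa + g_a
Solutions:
 g(a) = C1 + C2*log(a)


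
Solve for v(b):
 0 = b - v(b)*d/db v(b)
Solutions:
 v(b) = -sqrt(C1 + b^2)
 v(b) = sqrt(C1 + b^2)


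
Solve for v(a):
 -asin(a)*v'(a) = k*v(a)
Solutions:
 v(a) = C1*exp(-k*Integral(1/asin(a), a))


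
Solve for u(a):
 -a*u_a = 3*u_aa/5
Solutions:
 u(a) = C1 + C2*erf(sqrt(30)*a/6)


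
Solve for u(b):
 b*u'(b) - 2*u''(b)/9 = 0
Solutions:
 u(b) = C1 + C2*erfi(3*b/2)


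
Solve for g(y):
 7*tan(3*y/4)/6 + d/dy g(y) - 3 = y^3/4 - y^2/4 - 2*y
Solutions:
 g(y) = C1 + y^4/16 - y^3/12 - y^2 + 3*y + 14*log(cos(3*y/4))/9


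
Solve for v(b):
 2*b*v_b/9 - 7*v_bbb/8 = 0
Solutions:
 v(b) = C1 + Integral(C2*airyai(2*294^(1/3)*b/21) + C3*airybi(2*294^(1/3)*b/21), b)


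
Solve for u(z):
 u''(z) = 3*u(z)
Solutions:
 u(z) = C1*exp(-sqrt(3)*z) + C2*exp(sqrt(3)*z)


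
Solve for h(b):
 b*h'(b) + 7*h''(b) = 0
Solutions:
 h(b) = C1 + C2*erf(sqrt(14)*b/14)


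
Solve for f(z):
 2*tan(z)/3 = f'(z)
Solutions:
 f(z) = C1 - 2*log(cos(z))/3


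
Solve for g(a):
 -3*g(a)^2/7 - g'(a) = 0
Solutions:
 g(a) = 7/(C1 + 3*a)


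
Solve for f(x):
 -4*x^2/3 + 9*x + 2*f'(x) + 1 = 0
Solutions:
 f(x) = C1 + 2*x^3/9 - 9*x^2/4 - x/2


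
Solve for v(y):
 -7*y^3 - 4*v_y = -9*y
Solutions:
 v(y) = C1 - 7*y^4/16 + 9*y^2/8


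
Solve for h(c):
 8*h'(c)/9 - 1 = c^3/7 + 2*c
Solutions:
 h(c) = C1 + 9*c^4/224 + 9*c^2/8 + 9*c/8


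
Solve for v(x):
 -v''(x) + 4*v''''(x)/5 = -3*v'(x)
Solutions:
 v(x) = C1 + C2*exp(15^(1/3)*x*(15^(1/3)/(sqrt(714) + 27)^(1/3) + (sqrt(714) + 27)^(1/3))/12)*sin(3^(1/6)*5^(1/3)*x*(-3^(2/3)*(sqrt(714) + 27)^(1/3) + 3*5^(1/3)/(sqrt(714) + 27)^(1/3))/12) + C3*exp(15^(1/3)*x*(15^(1/3)/(sqrt(714) + 27)^(1/3) + (sqrt(714) + 27)^(1/3))/12)*cos(3^(1/6)*5^(1/3)*x*(-3^(2/3)*(sqrt(714) + 27)^(1/3) + 3*5^(1/3)/(sqrt(714) + 27)^(1/3))/12) + C4*exp(-15^(1/3)*x*(15^(1/3)/(sqrt(714) + 27)^(1/3) + (sqrt(714) + 27)^(1/3))/6)


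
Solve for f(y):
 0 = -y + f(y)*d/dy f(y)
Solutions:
 f(y) = -sqrt(C1 + y^2)
 f(y) = sqrt(C1 + y^2)


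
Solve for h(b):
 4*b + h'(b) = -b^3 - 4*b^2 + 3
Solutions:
 h(b) = C1 - b^4/4 - 4*b^3/3 - 2*b^2 + 3*b


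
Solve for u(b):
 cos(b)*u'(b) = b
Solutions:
 u(b) = C1 + Integral(b/cos(b), b)


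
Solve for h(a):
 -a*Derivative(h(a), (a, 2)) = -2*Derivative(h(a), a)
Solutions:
 h(a) = C1 + C2*a^3


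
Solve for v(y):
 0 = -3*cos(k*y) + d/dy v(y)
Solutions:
 v(y) = C1 + 3*sin(k*y)/k


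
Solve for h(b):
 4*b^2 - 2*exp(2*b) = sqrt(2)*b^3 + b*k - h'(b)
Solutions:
 h(b) = C1 + sqrt(2)*b^4/4 - 4*b^3/3 + b^2*k/2 + exp(2*b)


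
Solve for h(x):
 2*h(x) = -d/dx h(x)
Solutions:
 h(x) = C1*exp(-2*x)


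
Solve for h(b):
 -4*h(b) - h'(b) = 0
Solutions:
 h(b) = C1*exp(-4*b)


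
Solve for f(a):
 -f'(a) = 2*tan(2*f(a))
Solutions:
 f(a) = -asin(C1*exp(-4*a))/2 + pi/2
 f(a) = asin(C1*exp(-4*a))/2


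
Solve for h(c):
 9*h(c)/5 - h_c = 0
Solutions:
 h(c) = C1*exp(9*c/5)


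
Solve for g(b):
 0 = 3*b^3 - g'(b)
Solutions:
 g(b) = C1 + 3*b^4/4


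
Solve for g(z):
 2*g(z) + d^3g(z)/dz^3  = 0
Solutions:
 g(z) = C3*exp(-2^(1/3)*z) + (C1*sin(2^(1/3)*sqrt(3)*z/2) + C2*cos(2^(1/3)*sqrt(3)*z/2))*exp(2^(1/3)*z/2)


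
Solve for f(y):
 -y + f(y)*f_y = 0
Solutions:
 f(y) = -sqrt(C1 + y^2)
 f(y) = sqrt(C1 + y^2)


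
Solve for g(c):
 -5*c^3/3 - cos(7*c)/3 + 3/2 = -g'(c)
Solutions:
 g(c) = C1 + 5*c^4/12 - 3*c/2 + sin(7*c)/21


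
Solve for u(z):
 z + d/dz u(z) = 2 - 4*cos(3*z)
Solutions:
 u(z) = C1 - z^2/2 + 2*z - 4*sin(3*z)/3


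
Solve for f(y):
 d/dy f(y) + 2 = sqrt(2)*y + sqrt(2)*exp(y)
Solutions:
 f(y) = C1 + sqrt(2)*y^2/2 - 2*y + sqrt(2)*exp(y)


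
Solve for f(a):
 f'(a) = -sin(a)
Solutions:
 f(a) = C1 + cos(a)


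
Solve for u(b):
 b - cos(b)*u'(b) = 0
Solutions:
 u(b) = C1 + Integral(b/cos(b), b)


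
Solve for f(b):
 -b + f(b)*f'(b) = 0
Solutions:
 f(b) = -sqrt(C1 + b^2)
 f(b) = sqrt(C1 + b^2)


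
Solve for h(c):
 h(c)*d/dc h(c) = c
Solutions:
 h(c) = -sqrt(C1 + c^2)
 h(c) = sqrt(C1 + c^2)


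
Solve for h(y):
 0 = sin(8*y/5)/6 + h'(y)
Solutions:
 h(y) = C1 + 5*cos(8*y/5)/48


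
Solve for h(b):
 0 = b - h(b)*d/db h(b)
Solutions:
 h(b) = -sqrt(C1 + b^2)
 h(b) = sqrt(C1 + b^2)


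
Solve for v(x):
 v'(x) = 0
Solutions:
 v(x) = C1


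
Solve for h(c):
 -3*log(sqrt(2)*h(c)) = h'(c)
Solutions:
 2*Integral(1/(2*log(_y) + log(2)), (_y, h(c)))/3 = C1 - c


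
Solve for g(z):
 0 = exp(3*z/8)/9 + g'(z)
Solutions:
 g(z) = C1 - 8*exp(3*z/8)/27


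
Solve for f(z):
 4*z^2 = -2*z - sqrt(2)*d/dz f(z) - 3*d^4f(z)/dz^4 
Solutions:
 f(z) = C1 + C4*exp(-2^(1/6)*3^(2/3)*z/3) - 2*sqrt(2)*z^3/3 - sqrt(2)*z^2/2 + (C2*sin(6^(1/6)*z/2) + C3*cos(6^(1/6)*z/2))*exp(2^(1/6)*3^(2/3)*z/6)


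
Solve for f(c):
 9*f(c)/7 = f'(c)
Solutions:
 f(c) = C1*exp(9*c/7)


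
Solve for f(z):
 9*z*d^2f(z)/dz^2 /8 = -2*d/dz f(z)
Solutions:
 f(z) = C1 + C2/z^(7/9)


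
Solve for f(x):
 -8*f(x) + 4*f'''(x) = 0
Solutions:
 f(x) = C3*exp(2^(1/3)*x) + (C1*sin(2^(1/3)*sqrt(3)*x/2) + C2*cos(2^(1/3)*sqrt(3)*x/2))*exp(-2^(1/3)*x/2)


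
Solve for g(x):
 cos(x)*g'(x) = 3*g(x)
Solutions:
 g(x) = C1*(sin(x) + 1)^(3/2)/(sin(x) - 1)^(3/2)


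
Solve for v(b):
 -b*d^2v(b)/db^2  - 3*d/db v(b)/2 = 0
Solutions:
 v(b) = C1 + C2/sqrt(b)


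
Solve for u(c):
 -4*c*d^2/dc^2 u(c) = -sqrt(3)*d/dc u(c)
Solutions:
 u(c) = C1 + C2*c^(sqrt(3)/4 + 1)


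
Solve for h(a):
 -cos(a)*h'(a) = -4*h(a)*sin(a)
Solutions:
 h(a) = C1/cos(a)^4


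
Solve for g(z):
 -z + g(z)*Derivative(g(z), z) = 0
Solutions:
 g(z) = -sqrt(C1 + z^2)
 g(z) = sqrt(C1 + z^2)


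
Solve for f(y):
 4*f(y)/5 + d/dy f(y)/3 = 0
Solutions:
 f(y) = C1*exp(-12*y/5)


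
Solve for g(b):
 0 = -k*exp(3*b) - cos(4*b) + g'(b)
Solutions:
 g(b) = C1 + k*exp(3*b)/3 + sin(4*b)/4


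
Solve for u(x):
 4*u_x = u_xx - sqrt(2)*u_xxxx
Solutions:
 u(x) = C1 + C2*exp(3^(1/3)*x*(sqrt(2)*3^(1/3)/(sqrt(3)*sqrt(216 - sqrt(2))/2 + 9*sqrt(2))^(1/3) + 2*(sqrt(3)*sqrt(216 - sqrt(2))/2 + 9*sqrt(2))^(1/3))/12)*sin(x*(-3*sqrt(6)/(3*sqrt(3)*sqrt(216 - sqrt(2))/2 + 27*sqrt(2))^(1/3) + 2*sqrt(3)*(3*sqrt(3)*sqrt(216 - sqrt(2))/2 + 27*sqrt(2))^(1/3))/12) + C3*exp(3^(1/3)*x*(sqrt(2)*3^(1/3)/(sqrt(3)*sqrt(216 - sqrt(2))/2 + 9*sqrt(2))^(1/3) + 2*(sqrt(3)*sqrt(216 - sqrt(2))/2 + 9*sqrt(2))^(1/3))/12)*cos(x*(-3*sqrt(6)/(3*sqrt(3)*sqrt(216 - sqrt(2))/2 + 27*sqrt(2))^(1/3) + 2*sqrt(3)*(3*sqrt(3)*sqrt(216 - sqrt(2))/2 + 27*sqrt(2))^(1/3))/12) + C4*exp(-3^(1/3)*x*(sqrt(2)*3^(1/3)/(sqrt(3)*sqrt(216 - sqrt(2))/2 + 9*sqrt(2))^(1/3) + 2*(sqrt(3)*sqrt(216 - sqrt(2))/2 + 9*sqrt(2))^(1/3))/6)


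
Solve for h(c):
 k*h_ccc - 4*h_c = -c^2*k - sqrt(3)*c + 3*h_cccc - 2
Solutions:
 h(c) = C1 + C2*exp(c*(-k^2/(-k^3/27 + sqrt(-k^6 + (486 - k^3)^2)/27 + 18)^(1/3) + 3*k - 9*(-k^3/27 + sqrt(-k^6 + (486 - k^3)^2)/27 + 18)^(1/3))/27) + C3*exp(c*(-4*k^2/((-1 + sqrt(3)*I)*(-k^3/27 + sqrt(-k^6 + (486 - k^3)^2)/27 + 18)^(1/3)) + 6*k + 9*(-k^3/27 + sqrt(-k^6 + (486 - k^3)^2)/27 + 18)^(1/3) - 9*sqrt(3)*I*(-k^3/27 + sqrt(-k^6 + (486 - k^3)^2)/27 + 18)^(1/3))/54) + C4*exp(c*(4*k^2/((1 + sqrt(3)*I)*(-k^3/27 + sqrt(-k^6 + (486 - k^3)^2)/27 + 18)^(1/3)) + 6*k + 9*(-k^3/27 + sqrt(-k^6 + (486 - k^3)^2)/27 + 18)^(1/3) + 9*sqrt(3)*I*(-k^3/27 + sqrt(-k^6 + (486 - k^3)^2)/27 + 18)^(1/3))/54) + c^3*k/12 + sqrt(3)*c^2/8 + c*k^2/8 + c/2


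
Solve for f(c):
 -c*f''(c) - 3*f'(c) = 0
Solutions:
 f(c) = C1 + C2/c^2


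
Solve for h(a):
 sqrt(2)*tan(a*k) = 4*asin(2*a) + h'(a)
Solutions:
 h(a) = C1 - 4*a*asin(2*a) - 2*sqrt(1 - 4*a^2) + sqrt(2)*Piecewise((-log(cos(a*k))/k, Ne(k, 0)), (0, True))
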